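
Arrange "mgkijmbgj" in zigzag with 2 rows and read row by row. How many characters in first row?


Zigzag "mgkijmbgj" into 2 rows:
Placing characters:
  'm' => row 0
  'g' => row 1
  'k' => row 0
  'i' => row 1
  'j' => row 0
  'm' => row 1
  'b' => row 0
  'g' => row 1
  'j' => row 0
Rows:
  Row 0: "mkjbj"
  Row 1: "gimg"
First row length: 5

5


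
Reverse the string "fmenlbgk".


Input: fmenlbgk
Reading characters right to left:
  Position 7: 'k'
  Position 6: 'g'
  Position 5: 'b'
  Position 4: 'l'
  Position 3: 'n'
  Position 2: 'e'
  Position 1: 'm'
  Position 0: 'f'
Reversed: kgblnemf

kgblnemf


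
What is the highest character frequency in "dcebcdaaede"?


Input: dcebcdaaede
Character counts:
  'a': 2
  'b': 1
  'c': 2
  'd': 3
  'e': 3
Maximum frequency: 3

3


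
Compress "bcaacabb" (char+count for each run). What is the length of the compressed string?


Input: bcaacabb
Runs:
  'b' x 1 => "b1"
  'c' x 1 => "c1"
  'a' x 2 => "a2"
  'c' x 1 => "c1"
  'a' x 1 => "a1"
  'b' x 2 => "b2"
Compressed: "b1c1a2c1a1b2"
Compressed length: 12

12


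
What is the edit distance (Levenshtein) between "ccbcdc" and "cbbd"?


Computing edit distance: "ccbcdc" -> "cbbd"
DP table:
           c    b    b    d
      0    1    2    3    4
  c   1    0    1    2    3
  c   2    1    1    2    3
  b   3    2    1    1    2
  c   4    3    2    2    2
  d   5    4    3    3    2
  c   6    5    4    4    3
Edit distance = dp[6][4] = 3

3


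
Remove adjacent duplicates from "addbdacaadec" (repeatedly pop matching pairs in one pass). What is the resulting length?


Input: addbdacaadec
Stack-based adjacent duplicate removal:
  Read 'a': push. Stack: a
  Read 'd': push. Stack: ad
  Read 'd': matches stack top 'd' => pop. Stack: a
  Read 'b': push. Stack: ab
  Read 'd': push. Stack: abd
  Read 'a': push. Stack: abda
  Read 'c': push. Stack: abdac
  Read 'a': push. Stack: abdaca
  Read 'a': matches stack top 'a' => pop. Stack: abdac
  Read 'd': push. Stack: abdacd
  Read 'e': push. Stack: abdacde
  Read 'c': push. Stack: abdacdec
Final stack: "abdacdec" (length 8)

8


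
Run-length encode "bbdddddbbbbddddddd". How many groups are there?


Input: bbdddddbbbbddddddd
Scanning for consecutive runs:
  Group 1: 'b' x 2 (positions 0-1)
  Group 2: 'd' x 5 (positions 2-6)
  Group 3: 'b' x 4 (positions 7-10)
  Group 4: 'd' x 7 (positions 11-17)
Total groups: 4

4


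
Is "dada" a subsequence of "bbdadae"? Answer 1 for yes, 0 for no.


Check if "dada" is a subsequence of "bbdadae"
Greedy scan:
  Position 0 ('b'): no match needed
  Position 1 ('b'): no match needed
  Position 2 ('d'): matches sub[0] = 'd'
  Position 3 ('a'): matches sub[1] = 'a'
  Position 4 ('d'): matches sub[2] = 'd'
  Position 5 ('a'): matches sub[3] = 'a'
  Position 6 ('e'): no match needed
All 4 characters matched => is a subsequence

1


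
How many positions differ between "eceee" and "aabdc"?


Comparing "eceee" and "aabdc" position by position:
  Position 0: 'e' vs 'a' => DIFFER
  Position 1: 'c' vs 'a' => DIFFER
  Position 2: 'e' vs 'b' => DIFFER
  Position 3: 'e' vs 'd' => DIFFER
  Position 4: 'e' vs 'c' => DIFFER
Positions that differ: 5

5


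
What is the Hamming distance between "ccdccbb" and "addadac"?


Comparing "ccdccbb" and "addadac" position by position:
  Position 0: 'c' vs 'a' => differ
  Position 1: 'c' vs 'd' => differ
  Position 2: 'd' vs 'd' => same
  Position 3: 'c' vs 'a' => differ
  Position 4: 'c' vs 'd' => differ
  Position 5: 'b' vs 'a' => differ
  Position 6: 'b' vs 'c' => differ
Total differences (Hamming distance): 6

6


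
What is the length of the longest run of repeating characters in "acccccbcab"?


Input: "acccccbcab"
Scanning for longest run:
  Position 1 ('c'): new char, reset run to 1
  Position 2 ('c'): continues run of 'c', length=2
  Position 3 ('c'): continues run of 'c', length=3
  Position 4 ('c'): continues run of 'c', length=4
  Position 5 ('c'): continues run of 'c', length=5
  Position 6 ('b'): new char, reset run to 1
  Position 7 ('c'): new char, reset run to 1
  Position 8 ('a'): new char, reset run to 1
  Position 9 ('b'): new char, reset run to 1
Longest run: 'c' with length 5

5


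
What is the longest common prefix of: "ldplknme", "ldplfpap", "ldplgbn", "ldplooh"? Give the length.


Words: ldplknme, ldplfpap, ldplgbn, ldplooh
  Position 0: all 'l' => match
  Position 1: all 'd' => match
  Position 2: all 'p' => match
  Position 3: all 'l' => match
  Position 4: ('k', 'f', 'g', 'o') => mismatch, stop
LCP = "ldpl" (length 4)

4


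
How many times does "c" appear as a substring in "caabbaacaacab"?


Searching for "c" in "caabbaacaacab"
Scanning each position:
  Position 0: "c" => MATCH
  Position 1: "a" => no
  Position 2: "a" => no
  Position 3: "b" => no
  Position 4: "b" => no
  Position 5: "a" => no
  Position 6: "a" => no
  Position 7: "c" => MATCH
  Position 8: "a" => no
  Position 9: "a" => no
  Position 10: "c" => MATCH
  Position 11: "a" => no
  Position 12: "b" => no
Total occurrences: 3

3


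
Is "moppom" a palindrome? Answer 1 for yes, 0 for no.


Input: moppom
Reversed: moppom
  Compare pos 0 ('m') with pos 5 ('m'): match
  Compare pos 1 ('o') with pos 4 ('o'): match
  Compare pos 2 ('p') with pos 3 ('p'): match
Result: palindrome

1


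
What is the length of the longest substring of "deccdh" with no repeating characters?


Input: "deccdh"
Sliding window (track last position of each char):
  Position 0 ('d'): window [0,0] length 1 -- new best
  Position 1 ('e'): window [0,1] length 2 -- new best
  Position 2 ('c'): window [0,2] length 3 -- new best
  Position 3 ('c'): repeat (last at 2), move window start to 3
  Position 3 ('c'): window [3,3] length 1
  Position 4 ('d'): window [3,4] length 2
  Position 5 ('h'): window [3,5] length 3
Longest substring with no repeats: "dec" with length 3

3


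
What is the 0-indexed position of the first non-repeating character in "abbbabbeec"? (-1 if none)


Input: abbbabbeec
Character frequencies:
  'a': 2
  'b': 5
  'c': 1
  'e': 2
Scanning left to right for freq == 1:
  Position 0 ('a'): freq=2, skip
  Position 1 ('b'): freq=5, skip
  Position 2 ('b'): freq=5, skip
  Position 3 ('b'): freq=5, skip
  Position 4 ('a'): freq=2, skip
  Position 5 ('b'): freq=5, skip
  Position 6 ('b'): freq=5, skip
  Position 7 ('e'): freq=2, skip
  Position 8 ('e'): freq=2, skip
  Position 9 ('c'): unique! => answer = 9

9


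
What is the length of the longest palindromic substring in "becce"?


Input: "becce"
Checking substrings for palindromes:
  [1:5] "ecce" (len 4) => palindrome
  [2:4] "cc" (len 2) => palindrome
Longest palindromic substring: "ecce" with length 4

4


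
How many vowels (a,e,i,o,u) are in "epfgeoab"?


Input: epfgeoab
Checking each character:
  'e' at position 0: vowel (running total: 1)
  'p' at position 1: consonant
  'f' at position 2: consonant
  'g' at position 3: consonant
  'e' at position 4: vowel (running total: 2)
  'o' at position 5: vowel (running total: 3)
  'a' at position 6: vowel (running total: 4)
  'b' at position 7: consonant
Total vowels: 4

4


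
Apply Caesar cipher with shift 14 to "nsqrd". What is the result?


Caesar cipher: shift "nsqrd" by 14
  'n' (pos 13) + 14 = pos 1 = 'b'
  's' (pos 18) + 14 = pos 6 = 'g'
  'q' (pos 16) + 14 = pos 4 = 'e'
  'r' (pos 17) + 14 = pos 5 = 'f'
  'd' (pos 3) + 14 = pos 17 = 'r'
Result: bgefr

bgefr


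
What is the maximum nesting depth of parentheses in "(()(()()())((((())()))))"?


Input: "(()(()()())((((())()))))"
Tracking depth:
  Position 0 '(': depth becomes 1
  Position 1 '(': depth becomes 2
  Position 2 ')': depth becomes 1
  Position 3 '(': depth becomes 2
  Position 4 '(': depth becomes 3
  Position 5 ')': depth becomes 2
  Position 6 '(': depth becomes 3
  Position 7 ')': depth becomes 2
  Position 8 '(': depth becomes 3
  Position 9 ')': depth becomes 2
  Position 10 ')': depth becomes 1
  Position 11 '(': depth becomes 2
  Position 12 '(': depth becomes 3
  Position 13 '(': depth becomes 4
  Position 14 '(': depth becomes 5
  Position 15 '(': depth becomes 6
  Position 16 ')': depth becomes 5
  Position 17 ')': depth becomes 4
  Position 18 '(': depth becomes 5
  Position 19 ')': depth becomes 4
  Position 20 ')': depth becomes 3
  Position 21 ')': depth becomes 2
  Position 22 ')': depth becomes 1
  Position 23 ')': depth becomes 0
Maximum depth reached: 6

6


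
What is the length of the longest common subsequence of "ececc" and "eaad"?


LCS of "ececc" and "eaad"
DP table:
           e    a    a    d
      0    0    0    0    0
  e   0    1    1    1    1
  c   0    1    1    1    1
  e   0    1    1    1    1
  c   0    1    1    1    1
  c   0    1    1    1    1
LCS length = dp[5][4] = 1

1


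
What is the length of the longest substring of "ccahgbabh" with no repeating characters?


Input: "ccahgbabh"
Sliding window (track last position of each char):
  Position 0 ('c'): window [0,0] length 1 -- new best
  Position 1 ('c'): repeat (last at 0), move window start to 1
  Position 1 ('c'): window [1,1] length 1
  Position 2 ('a'): window [1,2] length 2 -- new best
  Position 3 ('h'): window [1,3] length 3 -- new best
  Position 4 ('g'): window [1,4] length 4 -- new best
  Position 5 ('b'): window [1,5] length 5 -- new best
  Position 6 ('a'): repeat (last at 2), move window start to 3
  Position 6 ('a'): window [3,6] length 4
  Position 7 ('b'): repeat (last at 5), move window start to 6
  Position 7 ('b'): window [6,7] length 2
  Position 8 ('h'): window [6,8] length 3
Longest substring with no repeats: "cahgb" with length 5

5


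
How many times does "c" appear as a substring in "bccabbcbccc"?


Searching for "c" in "bccabbcbccc"
Scanning each position:
  Position 0: "b" => no
  Position 1: "c" => MATCH
  Position 2: "c" => MATCH
  Position 3: "a" => no
  Position 4: "b" => no
  Position 5: "b" => no
  Position 6: "c" => MATCH
  Position 7: "b" => no
  Position 8: "c" => MATCH
  Position 9: "c" => MATCH
  Position 10: "c" => MATCH
Total occurrences: 6

6


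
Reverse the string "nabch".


Input: nabch
Reading characters right to left:
  Position 4: 'h'
  Position 3: 'c'
  Position 2: 'b'
  Position 1: 'a'
  Position 0: 'n'
Reversed: hcban

hcban


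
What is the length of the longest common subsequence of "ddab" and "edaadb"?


LCS of "ddab" and "edaadb"
DP table:
           e    d    a    a    d    b
      0    0    0    0    0    0    0
  d   0    0    1    1    1    1    1
  d   0    0    1    1    1    2    2
  a   0    0    1    2    2    2    2
  b   0    0    1    2    2    2    3
LCS length = dp[4][6] = 3

3


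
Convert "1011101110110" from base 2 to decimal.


Input: "1011101110110" in base 2
Positional expansion:
  Digit '1' (value 1) x 2^12 = 4096
  Digit '0' (value 0) x 2^11 = 0
  Digit '1' (value 1) x 2^10 = 1024
  Digit '1' (value 1) x 2^9 = 512
  Digit '1' (value 1) x 2^8 = 256
  Digit '0' (value 0) x 2^7 = 0
  Digit '1' (value 1) x 2^6 = 64
  Digit '1' (value 1) x 2^5 = 32
  Digit '1' (value 1) x 2^4 = 16
  Digit '0' (value 0) x 2^3 = 0
  Digit '1' (value 1) x 2^2 = 4
  Digit '1' (value 1) x 2^1 = 2
  Digit '0' (value 0) x 2^0 = 0
Sum = 6006

6006


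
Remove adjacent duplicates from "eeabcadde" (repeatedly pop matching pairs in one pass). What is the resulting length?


Input: eeabcadde
Stack-based adjacent duplicate removal:
  Read 'e': push. Stack: e
  Read 'e': matches stack top 'e' => pop. Stack: (empty)
  Read 'a': push. Stack: a
  Read 'b': push. Stack: ab
  Read 'c': push. Stack: abc
  Read 'a': push. Stack: abca
  Read 'd': push. Stack: abcad
  Read 'd': matches stack top 'd' => pop. Stack: abca
  Read 'e': push. Stack: abcae
Final stack: "abcae" (length 5)

5


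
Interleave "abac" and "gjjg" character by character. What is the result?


Interleaving "abac" and "gjjg":
  Position 0: 'a' from first, 'g' from second => "ag"
  Position 1: 'b' from first, 'j' from second => "bj"
  Position 2: 'a' from first, 'j' from second => "aj"
  Position 3: 'c' from first, 'g' from second => "cg"
Result: agbjajcg

agbjajcg


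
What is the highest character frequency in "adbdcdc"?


Input: adbdcdc
Character counts:
  'a': 1
  'b': 1
  'c': 2
  'd': 3
Maximum frequency: 3

3


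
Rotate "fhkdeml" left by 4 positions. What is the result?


Input: "fhkdeml", rotate left by 4
First 4 characters: "fhkd"
Remaining characters: "eml"
Concatenate remaining + first: "eml" + "fhkd" = "emlfhkd"

emlfhkd


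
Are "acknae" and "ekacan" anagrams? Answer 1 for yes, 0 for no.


Strings: "acknae", "ekacan"
Sorted first:  aacekn
Sorted second: aacekn
Sorted forms match => anagrams

1


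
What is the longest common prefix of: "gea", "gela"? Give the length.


Words: gea, gela
  Position 0: all 'g' => match
  Position 1: all 'e' => match
  Position 2: ('a', 'l') => mismatch, stop
LCP = "ge" (length 2)

2


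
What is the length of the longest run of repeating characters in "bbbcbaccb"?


Input: "bbbcbaccb"
Scanning for longest run:
  Position 1 ('b'): continues run of 'b', length=2
  Position 2 ('b'): continues run of 'b', length=3
  Position 3 ('c'): new char, reset run to 1
  Position 4 ('b'): new char, reset run to 1
  Position 5 ('a'): new char, reset run to 1
  Position 6 ('c'): new char, reset run to 1
  Position 7 ('c'): continues run of 'c', length=2
  Position 8 ('b'): new char, reset run to 1
Longest run: 'b' with length 3

3


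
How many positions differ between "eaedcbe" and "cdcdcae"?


Comparing "eaedcbe" and "cdcdcae" position by position:
  Position 0: 'e' vs 'c' => DIFFER
  Position 1: 'a' vs 'd' => DIFFER
  Position 2: 'e' vs 'c' => DIFFER
  Position 3: 'd' vs 'd' => same
  Position 4: 'c' vs 'c' => same
  Position 5: 'b' vs 'a' => DIFFER
  Position 6: 'e' vs 'e' => same
Positions that differ: 4

4


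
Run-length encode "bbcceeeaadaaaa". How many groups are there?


Input: bbcceeeaadaaaa
Scanning for consecutive runs:
  Group 1: 'b' x 2 (positions 0-1)
  Group 2: 'c' x 2 (positions 2-3)
  Group 3: 'e' x 3 (positions 4-6)
  Group 4: 'a' x 2 (positions 7-8)
  Group 5: 'd' x 1 (positions 9-9)
  Group 6: 'a' x 4 (positions 10-13)
Total groups: 6

6


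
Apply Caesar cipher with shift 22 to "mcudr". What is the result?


Caesar cipher: shift "mcudr" by 22
  'm' (pos 12) + 22 = pos 8 = 'i'
  'c' (pos 2) + 22 = pos 24 = 'y'
  'u' (pos 20) + 22 = pos 16 = 'q'
  'd' (pos 3) + 22 = pos 25 = 'z'
  'r' (pos 17) + 22 = pos 13 = 'n'
Result: iyqzn

iyqzn


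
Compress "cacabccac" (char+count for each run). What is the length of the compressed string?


Input: cacabccac
Runs:
  'c' x 1 => "c1"
  'a' x 1 => "a1"
  'c' x 1 => "c1"
  'a' x 1 => "a1"
  'b' x 1 => "b1"
  'c' x 2 => "c2"
  'a' x 1 => "a1"
  'c' x 1 => "c1"
Compressed: "c1a1c1a1b1c2a1c1"
Compressed length: 16

16


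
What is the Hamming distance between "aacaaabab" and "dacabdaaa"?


Comparing "aacaaabab" and "dacabdaaa" position by position:
  Position 0: 'a' vs 'd' => differ
  Position 1: 'a' vs 'a' => same
  Position 2: 'c' vs 'c' => same
  Position 3: 'a' vs 'a' => same
  Position 4: 'a' vs 'b' => differ
  Position 5: 'a' vs 'd' => differ
  Position 6: 'b' vs 'a' => differ
  Position 7: 'a' vs 'a' => same
  Position 8: 'b' vs 'a' => differ
Total differences (Hamming distance): 5

5


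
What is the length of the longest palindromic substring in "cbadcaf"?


Input: "cbadcaf"
Checking substrings for palindromes:
  No multi-char palindromic substrings found
Longest palindromic substring: "c" with length 1

1


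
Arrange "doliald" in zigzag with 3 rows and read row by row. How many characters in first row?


Zigzag "doliald" into 3 rows:
Placing characters:
  'd' => row 0
  'o' => row 1
  'l' => row 2
  'i' => row 1
  'a' => row 0
  'l' => row 1
  'd' => row 2
Rows:
  Row 0: "da"
  Row 1: "oil"
  Row 2: "ld"
First row length: 2

2


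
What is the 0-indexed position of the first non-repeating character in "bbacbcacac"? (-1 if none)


Input: bbacbcacac
Character frequencies:
  'a': 3
  'b': 3
  'c': 4
Scanning left to right for freq == 1:
  Position 0 ('b'): freq=3, skip
  Position 1 ('b'): freq=3, skip
  Position 2 ('a'): freq=3, skip
  Position 3 ('c'): freq=4, skip
  Position 4 ('b'): freq=3, skip
  Position 5 ('c'): freq=4, skip
  Position 6 ('a'): freq=3, skip
  Position 7 ('c'): freq=4, skip
  Position 8 ('a'): freq=3, skip
  Position 9 ('c'): freq=4, skip
  No unique character found => answer = -1

-1


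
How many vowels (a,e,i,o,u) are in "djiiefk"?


Input: djiiefk
Checking each character:
  'd' at position 0: consonant
  'j' at position 1: consonant
  'i' at position 2: vowel (running total: 1)
  'i' at position 3: vowel (running total: 2)
  'e' at position 4: vowel (running total: 3)
  'f' at position 5: consonant
  'k' at position 6: consonant
Total vowels: 3

3


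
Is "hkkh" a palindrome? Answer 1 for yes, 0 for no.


Input: hkkh
Reversed: hkkh
  Compare pos 0 ('h') with pos 3 ('h'): match
  Compare pos 1 ('k') with pos 2 ('k'): match
Result: palindrome

1


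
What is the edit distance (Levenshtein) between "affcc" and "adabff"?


Computing edit distance: "affcc" -> "adabff"
DP table:
           a    d    a    b    f    f
      0    1    2    3    4    5    6
  a   1    0    1    2    3    4    5
  f   2    1    1    2    3    3    4
  f   3    2    2    2    3    3    3
  c   4    3    3    3    3    4    4
  c   5    4    4    4    4    4    5
Edit distance = dp[5][6] = 5

5


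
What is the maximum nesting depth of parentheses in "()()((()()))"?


Input: "()()((()()))"
Tracking depth:
  Position 0 '(': depth becomes 1
  Position 1 ')': depth becomes 0
  Position 2 '(': depth becomes 1
  Position 3 ')': depth becomes 0
  Position 4 '(': depth becomes 1
  Position 5 '(': depth becomes 2
  Position 6 '(': depth becomes 3
  Position 7 ')': depth becomes 2
  Position 8 '(': depth becomes 3
  Position 9 ')': depth becomes 2
  Position 10 ')': depth becomes 1
  Position 11 ')': depth becomes 0
Maximum depth reached: 3

3


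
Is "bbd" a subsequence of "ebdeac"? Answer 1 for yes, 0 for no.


Check if "bbd" is a subsequence of "ebdeac"
Greedy scan:
  Position 0 ('e'): no match needed
  Position 1 ('b'): matches sub[0] = 'b'
  Position 2 ('d'): no match needed
  Position 3 ('e'): no match needed
  Position 4 ('a'): no match needed
  Position 5 ('c'): no match needed
Only matched 1/3 characters => not a subsequence

0


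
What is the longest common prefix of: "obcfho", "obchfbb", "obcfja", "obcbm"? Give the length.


Words: obcfho, obchfbb, obcfja, obcbm
  Position 0: all 'o' => match
  Position 1: all 'b' => match
  Position 2: all 'c' => match
  Position 3: ('f', 'h', 'f', 'b') => mismatch, stop
LCP = "obc" (length 3)

3


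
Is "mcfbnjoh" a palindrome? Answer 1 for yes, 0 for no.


Input: mcfbnjoh
Reversed: hojnbfcm
  Compare pos 0 ('m') with pos 7 ('h'): MISMATCH
  Compare pos 1 ('c') with pos 6 ('o'): MISMATCH
  Compare pos 2 ('f') with pos 5 ('j'): MISMATCH
  Compare pos 3 ('b') with pos 4 ('n'): MISMATCH
Result: not a palindrome

0


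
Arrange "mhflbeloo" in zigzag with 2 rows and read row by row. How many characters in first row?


Zigzag "mhflbeloo" into 2 rows:
Placing characters:
  'm' => row 0
  'h' => row 1
  'f' => row 0
  'l' => row 1
  'b' => row 0
  'e' => row 1
  'l' => row 0
  'o' => row 1
  'o' => row 0
Rows:
  Row 0: "mfblo"
  Row 1: "hleo"
First row length: 5

5


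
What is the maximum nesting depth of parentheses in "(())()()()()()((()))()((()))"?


Input: "(())()()()()()((()))()((()))"
Tracking depth:
  Position 0 '(': depth becomes 1
  Position 1 '(': depth becomes 2
  Position 2 ')': depth becomes 1
  Position 3 ')': depth becomes 0
  Position 4 '(': depth becomes 1
  Position 5 ')': depth becomes 0
  Position 6 '(': depth becomes 1
  Position 7 ')': depth becomes 0
  Position 8 '(': depth becomes 1
  Position 9 ')': depth becomes 0
  Position 10 '(': depth becomes 1
  Position 11 ')': depth becomes 0
  Position 12 '(': depth becomes 1
  Position 13 ')': depth becomes 0
  Position 14 '(': depth becomes 1
  Position 15 '(': depth becomes 2
  Position 16 '(': depth becomes 3
  Position 17 ')': depth becomes 2
  Position 18 ')': depth becomes 1
  Position 19 ')': depth becomes 0
  Position 20 '(': depth becomes 1
  Position 21 ')': depth becomes 0
  Position 22 '(': depth becomes 1
  Position 23 '(': depth becomes 2
  Position 24 '(': depth becomes 3
  Position 25 ')': depth becomes 2
  Position 26 ')': depth becomes 1
  Position 27 ')': depth becomes 0
Maximum depth reached: 3

3


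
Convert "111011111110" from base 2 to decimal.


Input: "111011111110" in base 2
Positional expansion:
  Digit '1' (value 1) x 2^11 = 2048
  Digit '1' (value 1) x 2^10 = 1024
  Digit '1' (value 1) x 2^9 = 512
  Digit '0' (value 0) x 2^8 = 0
  Digit '1' (value 1) x 2^7 = 128
  Digit '1' (value 1) x 2^6 = 64
  Digit '1' (value 1) x 2^5 = 32
  Digit '1' (value 1) x 2^4 = 16
  Digit '1' (value 1) x 2^3 = 8
  Digit '1' (value 1) x 2^2 = 4
  Digit '1' (value 1) x 2^1 = 2
  Digit '0' (value 0) x 2^0 = 0
Sum = 3838

3838


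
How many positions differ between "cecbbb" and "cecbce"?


Comparing "cecbbb" and "cecbce" position by position:
  Position 0: 'c' vs 'c' => same
  Position 1: 'e' vs 'e' => same
  Position 2: 'c' vs 'c' => same
  Position 3: 'b' vs 'b' => same
  Position 4: 'b' vs 'c' => DIFFER
  Position 5: 'b' vs 'e' => DIFFER
Positions that differ: 2

2


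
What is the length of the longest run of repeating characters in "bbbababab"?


Input: "bbbababab"
Scanning for longest run:
  Position 1 ('b'): continues run of 'b', length=2
  Position 2 ('b'): continues run of 'b', length=3
  Position 3 ('a'): new char, reset run to 1
  Position 4 ('b'): new char, reset run to 1
  Position 5 ('a'): new char, reset run to 1
  Position 6 ('b'): new char, reset run to 1
  Position 7 ('a'): new char, reset run to 1
  Position 8 ('b'): new char, reset run to 1
Longest run: 'b' with length 3

3


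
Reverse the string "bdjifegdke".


Input: bdjifegdke
Reading characters right to left:
  Position 9: 'e'
  Position 8: 'k'
  Position 7: 'd'
  Position 6: 'g'
  Position 5: 'e'
  Position 4: 'f'
  Position 3: 'i'
  Position 2: 'j'
  Position 1: 'd'
  Position 0: 'b'
Reversed: ekdgefijdb

ekdgefijdb


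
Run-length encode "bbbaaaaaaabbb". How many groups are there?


Input: bbbaaaaaaabbb
Scanning for consecutive runs:
  Group 1: 'b' x 3 (positions 0-2)
  Group 2: 'a' x 7 (positions 3-9)
  Group 3: 'b' x 3 (positions 10-12)
Total groups: 3

3


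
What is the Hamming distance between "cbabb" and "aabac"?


Comparing "cbabb" and "aabac" position by position:
  Position 0: 'c' vs 'a' => differ
  Position 1: 'b' vs 'a' => differ
  Position 2: 'a' vs 'b' => differ
  Position 3: 'b' vs 'a' => differ
  Position 4: 'b' vs 'c' => differ
Total differences (Hamming distance): 5

5


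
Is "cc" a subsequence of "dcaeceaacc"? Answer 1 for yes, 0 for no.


Check if "cc" is a subsequence of "dcaeceaacc"
Greedy scan:
  Position 0 ('d'): no match needed
  Position 1 ('c'): matches sub[0] = 'c'
  Position 2 ('a'): no match needed
  Position 3 ('e'): no match needed
  Position 4 ('c'): matches sub[1] = 'c'
  Position 5 ('e'): no match needed
  Position 6 ('a'): no match needed
  Position 7 ('a'): no match needed
  Position 8 ('c'): no match needed
  Position 9 ('c'): no match needed
All 2 characters matched => is a subsequence

1


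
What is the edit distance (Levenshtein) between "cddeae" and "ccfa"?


Computing edit distance: "cddeae" -> "ccfa"
DP table:
           c    c    f    a
      0    1    2    3    4
  c   1    0    1    2    3
  d   2    1    1    2    3
  d   3    2    2    2    3
  e   4    3    3    3    3
  a   5    4    4    4    3
  e   6    5    5    5    4
Edit distance = dp[6][4] = 4

4


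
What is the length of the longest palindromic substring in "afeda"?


Input: "afeda"
Checking substrings for palindromes:
  No multi-char palindromic substrings found
Longest palindromic substring: "a" with length 1

1


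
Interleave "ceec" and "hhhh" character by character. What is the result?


Interleaving "ceec" and "hhhh":
  Position 0: 'c' from first, 'h' from second => "ch"
  Position 1: 'e' from first, 'h' from second => "eh"
  Position 2: 'e' from first, 'h' from second => "eh"
  Position 3: 'c' from first, 'h' from second => "ch"
Result: chehehch

chehehch


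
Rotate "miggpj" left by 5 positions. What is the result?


Input: "miggpj", rotate left by 5
First 5 characters: "miggp"
Remaining characters: "j"
Concatenate remaining + first: "j" + "miggp" = "jmiggp"

jmiggp


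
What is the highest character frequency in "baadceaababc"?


Input: baadceaababc
Character counts:
  'a': 5
  'b': 3
  'c': 2
  'd': 1
  'e': 1
Maximum frequency: 5

5


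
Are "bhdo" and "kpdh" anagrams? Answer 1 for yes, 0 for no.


Strings: "bhdo", "kpdh"
Sorted first:  bdho
Sorted second: dhkp
Differ at position 0: 'b' vs 'd' => not anagrams

0


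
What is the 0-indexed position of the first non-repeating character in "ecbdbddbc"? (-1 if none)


Input: ecbdbddbc
Character frequencies:
  'b': 3
  'c': 2
  'd': 3
  'e': 1
Scanning left to right for freq == 1:
  Position 0 ('e'): unique! => answer = 0

0


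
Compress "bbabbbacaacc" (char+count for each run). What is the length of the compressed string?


Input: bbabbbacaacc
Runs:
  'b' x 2 => "b2"
  'a' x 1 => "a1"
  'b' x 3 => "b3"
  'a' x 1 => "a1"
  'c' x 1 => "c1"
  'a' x 2 => "a2"
  'c' x 2 => "c2"
Compressed: "b2a1b3a1c1a2c2"
Compressed length: 14

14


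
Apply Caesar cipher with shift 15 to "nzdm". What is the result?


Caesar cipher: shift "nzdm" by 15
  'n' (pos 13) + 15 = pos 2 = 'c'
  'z' (pos 25) + 15 = pos 14 = 'o'
  'd' (pos 3) + 15 = pos 18 = 's'
  'm' (pos 12) + 15 = pos 1 = 'b'
Result: cosb

cosb


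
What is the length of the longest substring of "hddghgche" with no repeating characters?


Input: "hddghgche"
Sliding window (track last position of each char):
  Position 0 ('h'): window [0,0] length 1 -- new best
  Position 1 ('d'): window [0,1] length 2 -- new best
  Position 2 ('d'): repeat (last at 1), move window start to 2
  Position 2 ('d'): window [2,2] length 1
  Position 3 ('g'): window [2,3] length 2
  Position 4 ('h'): window [2,4] length 3 -- new best
  Position 5 ('g'): repeat (last at 3), move window start to 4
  Position 5 ('g'): window [4,5] length 2
  Position 6 ('c'): window [4,6] length 3
  Position 7 ('h'): repeat (last at 4), move window start to 5
  Position 7 ('h'): window [5,7] length 3
  Position 8 ('e'): window [5,8] length 4 -- new best
Longest substring with no repeats: "gche" with length 4

4


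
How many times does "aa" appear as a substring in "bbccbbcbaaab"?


Searching for "aa" in "bbccbbcbaaab"
Scanning each position:
  Position 0: "bb" => no
  Position 1: "bc" => no
  Position 2: "cc" => no
  Position 3: "cb" => no
  Position 4: "bb" => no
  Position 5: "bc" => no
  Position 6: "cb" => no
  Position 7: "ba" => no
  Position 8: "aa" => MATCH
  Position 9: "aa" => MATCH
  Position 10: "ab" => no
Total occurrences: 2

2


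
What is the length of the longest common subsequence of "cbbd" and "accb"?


LCS of "cbbd" and "accb"
DP table:
           a    c    c    b
      0    0    0    0    0
  c   0    0    1    1    1
  b   0    0    1    1    2
  b   0    0    1    1    2
  d   0    0    1    1    2
LCS length = dp[4][4] = 2

2


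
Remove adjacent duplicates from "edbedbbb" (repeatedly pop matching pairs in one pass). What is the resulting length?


Input: edbedbbb
Stack-based adjacent duplicate removal:
  Read 'e': push. Stack: e
  Read 'd': push. Stack: ed
  Read 'b': push. Stack: edb
  Read 'e': push. Stack: edbe
  Read 'd': push. Stack: edbed
  Read 'b': push. Stack: edbedb
  Read 'b': matches stack top 'b' => pop. Stack: edbed
  Read 'b': push. Stack: edbedb
Final stack: "edbedb" (length 6)

6


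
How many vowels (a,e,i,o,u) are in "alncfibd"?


Input: alncfibd
Checking each character:
  'a' at position 0: vowel (running total: 1)
  'l' at position 1: consonant
  'n' at position 2: consonant
  'c' at position 3: consonant
  'f' at position 4: consonant
  'i' at position 5: vowel (running total: 2)
  'b' at position 6: consonant
  'd' at position 7: consonant
Total vowels: 2

2


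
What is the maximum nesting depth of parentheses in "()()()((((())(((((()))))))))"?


Input: "()()()((((())(((((()))))))))"
Tracking depth:
  Position 0 '(': depth becomes 1
  Position 1 ')': depth becomes 0
  Position 2 '(': depth becomes 1
  Position 3 ')': depth becomes 0
  Position 4 '(': depth becomes 1
  Position 5 ')': depth becomes 0
  Position 6 '(': depth becomes 1
  Position 7 '(': depth becomes 2
  Position 8 '(': depth becomes 3
  Position 9 '(': depth becomes 4
  Position 10 '(': depth becomes 5
  Position 11 ')': depth becomes 4
  Position 12 ')': depth becomes 3
  Position 13 '(': depth becomes 4
  Position 14 '(': depth becomes 5
  Position 15 '(': depth becomes 6
  Position 16 '(': depth becomes 7
  Position 17 '(': depth becomes 8
  Position 18 '(': depth becomes 9
  Position 19 ')': depth becomes 8
  Position 20 ')': depth becomes 7
  Position 21 ')': depth becomes 6
  Position 22 ')': depth becomes 5
  Position 23 ')': depth becomes 4
  Position 24 ')': depth becomes 3
  Position 25 ')': depth becomes 2
  Position 26 ')': depth becomes 1
  Position 27 ')': depth becomes 0
Maximum depth reached: 9

9


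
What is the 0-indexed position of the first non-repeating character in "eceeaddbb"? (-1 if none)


Input: eceeaddbb
Character frequencies:
  'a': 1
  'b': 2
  'c': 1
  'd': 2
  'e': 3
Scanning left to right for freq == 1:
  Position 0 ('e'): freq=3, skip
  Position 1 ('c'): unique! => answer = 1

1


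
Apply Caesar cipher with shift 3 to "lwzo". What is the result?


Caesar cipher: shift "lwzo" by 3
  'l' (pos 11) + 3 = pos 14 = 'o'
  'w' (pos 22) + 3 = pos 25 = 'z'
  'z' (pos 25) + 3 = pos 2 = 'c'
  'o' (pos 14) + 3 = pos 17 = 'r'
Result: ozcr

ozcr


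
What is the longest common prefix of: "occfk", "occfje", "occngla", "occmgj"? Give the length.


Words: occfk, occfje, occngla, occmgj
  Position 0: all 'o' => match
  Position 1: all 'c' => match
  Position 2: all 'c' => match
  Position 3: ('f', 'f', 'n', 'm') => mismatch, stop
LCP = "occ" (length 3)

3


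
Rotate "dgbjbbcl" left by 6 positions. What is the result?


Input: "dgbjbbcl", rotate left by 6
First 6 characters: "dgbjbb"
Remaining characters: "cl"
Concatenate remaining + first: "cl" + "dgbjbb" = "cldgbjbb"

cldgbjbb


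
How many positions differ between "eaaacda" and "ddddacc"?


Comparing "eaaacda" and "ddddacc" position by position:
  Position 0: 'e' vs 'd' => DIFFER
  Position 1: 'a' vs 'd' => DIFFER
  Position 2: 'a' vs 'd' => DIFFER
  Position 3: 'a' vs 'd' => DIFFER
  Position 4: 'c' vs 'a' => DIFFER
  Position 5: 'd' vs 'c' => DIFFER
  Position 6: 'a' vs 'c' => DIFFER
Positions that differ: 7

7


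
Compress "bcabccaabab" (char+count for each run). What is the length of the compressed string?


Input: bcabccaabab
Runs:
  'b' x 1 => "b1"
  'c' x 1 => "c1"
  'a' x 1 => "a1"
  'b' x 1 => "b1"
  'c' x 2 => "c2"
  'a' x 2 => "a2"
  'b' x 1 => "b1"
  'a' x 1 => "a1"
  'b' x 1 => "b1"
Compressed: "b1c1a1b1c2a2b1a1b1"
Compressed length: 18

18


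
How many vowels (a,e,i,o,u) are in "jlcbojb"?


Input: jlcbojb
Checking each character:
  'j' at position 0: consonant
  'l' at position 1: consonant
  'c' at position 2: consonant
  'b' at position 3: consonant
  'o' at position 4: vowel (running total: 1)
  'j' at position 5: consonant
  'b' at position 6: consonant
Total vowels: 1

1


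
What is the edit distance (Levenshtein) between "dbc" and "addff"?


Computing edit distance: "dbc" -> "addff"
DP table:
           a    d    d    f    f
      0    1    2    3    4    5
  d   1    1    1    2    3    4
  b   2    2    2    2    3    4
  c   3    3    3    3    3    4
Edit distance = dp[3][5] = 4

4


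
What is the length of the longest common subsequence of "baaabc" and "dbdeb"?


LCS of "baaabc" and "dbdeb"
DP table:
           d    b    d    e    b
      0    0    0    0    0    0
  b   0    0    1    1    1    1
  a   0    0    1    1    1    1
  a   0    0    1    1    1    1
  a   0    0    1    1    1    1
  b   0    0    1    1    1    2
  c   0    0    1    1    1    2
LCS length = dp[6][5] = 2

2


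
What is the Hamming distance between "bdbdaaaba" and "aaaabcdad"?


Comparing "bdbdaaaba" and "aaaabcdad" position by position:
  Position 0: 'b' vs 'a' => differ
  Position 1: 'd' vs 'a' => differ
  Position 2: 'b' vs 'a' => differ
  Position 3: 'd' vs 'a' => differ
  Position 4: 'a' vs 'b' => differ
  Position 5: 'a' vs 'c' => differ
  Position 6: 'a' vs 'd' => differ
  Position 7: 'b' vs 'a' => differ
  Position 8: 'a' vs 'd' => differ
Total differences (Hamming distance): 9

9


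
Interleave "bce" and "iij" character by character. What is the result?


Interleaving "bce" and "iij":
  Position 0: 'b' from first, 'i' from second => "bi"
  Position 1: 'c' from first, 'i' from second => "ci"
  Position 2: 'e' from first, 'j' from second => "ej"
Result: biciej

biciej


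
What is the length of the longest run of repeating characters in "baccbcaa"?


Input: "baccbcaa"
Scanning for longest run:
  Position 1 ('a'): new char, reset run to 1
  Position 2 ('c'): new char, reset run to 1
  Position 3 ('c'): continues run of 'c', length=2
  Position 4 ('b'): new char, reset run to 1
  Position 5 ('c'): new char, reset run to 1
  Position 6 ('a'): new char, reset run to 1
  Position 7 ('a'): continues run of 'a', length=2
Longest run: 'c' with length 2

2


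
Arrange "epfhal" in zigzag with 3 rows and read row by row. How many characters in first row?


Zigzag "epfhal" into 3 rows:
Placing characters:
  'e' => row 0
  'p' => row 1
  'f' => row 2
  'h' => row 1
  'a' => row 0
  'l' => row 1
Rows:
  Row 0: "ea"
  Row 1: "phl"
  Row 2: "f"
First row length: 2

2


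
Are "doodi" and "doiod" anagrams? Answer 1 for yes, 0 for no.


Strings: "doodi", "doiod"
Sorted first:  ddioo
Sorted second: ddioo
Sorted forms match => anagrams

1


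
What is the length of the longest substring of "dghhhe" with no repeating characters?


Input: "dghhhe"
Sliding window (track last position of each char):
  Position 0 ('d'): window [0,0] length 1 -- new best
  Position 1 ('g'): window [0,1] length 2 -- new best
  Position 2 ('h'): window [0,2] length 3 -- new best
  Position 3 ('h'): repeat (last at 2), move window start to 3
  Position 3 ('h'): window [3,3] length 1
  Position 4 ('h'): repeat (last at 3), move window start to 4
  Position 4 ('h'): window [4,4] length 1
  Position 5 ('e'): window [4,5] length 2
Longest substring with no repeats: "dgh" with length 3

3


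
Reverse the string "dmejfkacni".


Input: dmejfkacni
Reading characters right to left:
  Position 9: 'i'
  Position 8: 'n'
  Position 7: 'c'
  Position 6: 'a'
  Position 5: 'k'
  Position 4: 'f'
  Position 3: 'j'
  Position 2: 'e'
  Position 1: 'm'
  Position 0: 'd'
Reversed: incakfjemd

incakfjemd


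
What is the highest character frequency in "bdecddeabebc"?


Input: bdecddeabebc
Character counts:
  'a': 1
  'b': 3
  'c': 2
  'd': 3
  'e': 3
Maximum frequency: 3

3


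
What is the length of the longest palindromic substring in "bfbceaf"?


Input: "bfbceaf"
Checking substrings for palindromes:
  [0:3] "bfb" (len 3) => palindrome
Longest palindromic substring: "bfb" with length 3

3


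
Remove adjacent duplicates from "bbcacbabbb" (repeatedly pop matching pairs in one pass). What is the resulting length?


Input: bbcacbabbb
Stack-based adjacent duplicate removal:
  Read 'b': push. Stack: b
  Read 'b': matches stack top 'b' => pop. Stack: (empty)
  Read 'c': push. Stack: c
  Read 'a': push. Stack: ca
  Read 'c': push. Stack: cac
  Read 'b': push. Stack: cacb
  Read 'a': push. Stack: cacba
  Read 'b': push. Stack: cacbab
  Read 'b': matches stack top 'b' => pop. Stack: cacba
  Read 'b': push. Stack: cacbab
Final stack: "cacbab" (length 6)

6


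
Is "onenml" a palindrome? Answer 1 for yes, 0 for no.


Input: onenml
Reversed: lmneno
  Compare pos 0 ('o') with pos 5 ('l'): MISMATCH
  Compare pos 1 ('n') with pos 4 ('m'): MISMATCH
  Compare pos 2 ('e') with pos 3 ('n'): MISMATCH
Result: not a palindrome

0


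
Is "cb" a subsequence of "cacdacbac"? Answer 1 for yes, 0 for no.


Check if "cb" is a subsequence of "cacdacbac"
Greedy scan:
  Position 0 ('c'): matches sub[0] = 'c'
  Position 1 ('a'): no match needed
  Position 2 ('c'): no match needed
  Position 3 ('d'): no match needed
  Position 4 ('a'): no match needed
  Position 5 ('c'): no match needed
  Position 6 ('b'): matches sub[1] = 'b'
  Position 7 ('a'): no match needed
  Position 8 ('c'): no match needed
All 2 characters matched => is a subsequence

1


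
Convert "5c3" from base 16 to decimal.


Input: "5c3" in base 16
Positional expansion:
  Digit '5' (value 5) x 16^2 = 1280
  Digit 'c' (value 12) x 16^1 = 192
  Digit '3' (value 3) x 16^0 = 3
Sum = 1475

1475


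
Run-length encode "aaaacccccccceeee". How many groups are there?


Input: aaaacccccccceeee
Scanning for consecutive runs:
  Group 1: 'a' x 4 (positions 0-3)
  Group 2: 'c' x 8 (positions 4-11)
  Group 3: 'e' x 4 (positions 12-15)
Total groups: 3

3


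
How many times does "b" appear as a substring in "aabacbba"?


Searching for "b" in "aabacbba"
Scanning each position:
  Position 0: "a" => no
  Position 1: "a" => no
  Position 2: "b" => MATCH
  Position 3: "a" => no
  Position 4: "c" => no
  Position 5: "b" => MATCH
  Position 6: "b" => MATCH
  Position 7: "a" => no
Total occurrences: 3

3


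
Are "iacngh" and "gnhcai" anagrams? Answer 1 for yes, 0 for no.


Strings: "iacngh", "gnhcai"
Sorted first:  acghin
Sorted second: acghin
Sorted forms match => anagrams

1


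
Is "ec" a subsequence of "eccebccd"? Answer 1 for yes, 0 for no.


Check if "ec" is a subsequence of "eccebccd"
Greedy scan:
  Position 0 ('e'): matches sub[0] = 'e'
  Position 1 ('c'): matches sub[1] = 'c'
  Position 2 ('c'): no match needed
  Position 3 ('e'): no match needed
  Position 4 ('b'): no match needed
  Position 5 ('c'): no match needed
  Position 6 ('c'): no match needed
  Position 7 ('d'): no match needed
All 2 characters matched => is a subsequence

1


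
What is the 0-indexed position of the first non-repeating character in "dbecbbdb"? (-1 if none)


Input: dbecbbdb
Character frequencies:
  'b': 4
  'c': 1
  'd': 2
  'e': 1
Scanning left to right for freq == 1:
  Position 0 ('d'): freq=2, skip
  Position 1 ('b'): freq=4, skip
  Position 2 ('e'): unique! => answer = 2

2


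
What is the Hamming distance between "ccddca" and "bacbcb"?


Comparing "ccddca" and "bacbcb" position by position:
  Position 0: 'c' vs 'b' => differ
  Position 1: 'c' vs 'a' => differ
  Position 2: 'd' vs 'c' => differ
  Position 3: 'd' vs 'b' => differ
  Position 4: 'c' vs 'c' => same
  Position 5: 'a' vs 'b' => differ
Total differences (Hamming distance): 5

5


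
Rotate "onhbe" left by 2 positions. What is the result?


Input: "onhbe", rotate left by 2
First 2 characters: "on"
Remaining characters: "hbe"
Concatenate remaining + first: "hbe" + "on" = "hbeon"

hbeon


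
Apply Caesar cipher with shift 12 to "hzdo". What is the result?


Caesar cipher: shift "hzdo" by 12
  'h' (pos 7) + 12 = pos 19 = 't'
  'z' (pos 25) + 12 = pos 11 = 'l'
  'd' (pos 3) + 12 = pos 15 = 'p'
  'o' (pos 14) + 12 = pos 0 = 'a'
Result: tlpa

tlpa


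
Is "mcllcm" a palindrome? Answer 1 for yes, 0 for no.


Input: mcllcm
Reversed: mcllcm
  Compare pos 0 ('m') with pos 5 ('m'): match
  Compare pos 1 ('c') with pos 4 ('c'): match
  Compare pos 2 ('l') with pos 3 ('l'): match
Result: palindrome

1


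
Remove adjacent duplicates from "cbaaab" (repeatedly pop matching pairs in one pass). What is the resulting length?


Input: cbaaab
Stack-based adjacent duplicate removal:
  Read 'c': push. Stack: c
  Read 'b': push. Stack: cb
  Read 'a': push. Stack: cba
  Read 'a': matches stack top 'a' => pop. Stack: cb
  Read 'a': push. Stack: cba
  Read 'b': push. Stack: cbab
Final stack: "cbab" (length 4)

4
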